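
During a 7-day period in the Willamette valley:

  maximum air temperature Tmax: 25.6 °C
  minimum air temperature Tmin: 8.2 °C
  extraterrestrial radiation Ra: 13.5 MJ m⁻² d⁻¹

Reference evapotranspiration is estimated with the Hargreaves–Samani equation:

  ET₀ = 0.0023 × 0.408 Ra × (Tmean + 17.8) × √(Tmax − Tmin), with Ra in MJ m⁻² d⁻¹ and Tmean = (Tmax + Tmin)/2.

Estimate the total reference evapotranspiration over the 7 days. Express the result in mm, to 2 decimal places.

Tmean = (25.6 + 8.2)/2 = 16.90 °C
0.408 Ra = 0.408 × 13.5 = 5.5080 mm/d equivalent
ET₀ = 0.0023 × 5.5080 × (16.90 + 17.8) × √17.4 = 0.0023 × 5.5080 × 34.70 × 4.1713 = 1.8337 mm/d
Over 7 days: 1.8337 × 7 = 12.836 mm

12.84 mm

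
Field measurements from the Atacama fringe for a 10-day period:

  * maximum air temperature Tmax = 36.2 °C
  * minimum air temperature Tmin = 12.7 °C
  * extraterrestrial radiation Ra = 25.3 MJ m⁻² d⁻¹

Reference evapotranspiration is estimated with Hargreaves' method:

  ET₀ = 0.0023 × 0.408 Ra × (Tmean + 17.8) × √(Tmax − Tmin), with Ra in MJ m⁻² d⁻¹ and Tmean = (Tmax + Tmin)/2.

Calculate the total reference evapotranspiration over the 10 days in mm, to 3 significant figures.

48.6 mm

Tmean = (36.2 + 12.7)/2 = 24.45 °C
0.408 Ra = 0.408 × 25.3 = 10.3224 mm/d equivalent
ET₀ = 0.0023 × 10.3224 × (24.45 + 17.8) × √23.5 = 0.0023 × 10.3224 × 42.25 × 4.8477 = 4.8626 mm/d
Over 10 days: 4.8626 × 10 = 48.626 mm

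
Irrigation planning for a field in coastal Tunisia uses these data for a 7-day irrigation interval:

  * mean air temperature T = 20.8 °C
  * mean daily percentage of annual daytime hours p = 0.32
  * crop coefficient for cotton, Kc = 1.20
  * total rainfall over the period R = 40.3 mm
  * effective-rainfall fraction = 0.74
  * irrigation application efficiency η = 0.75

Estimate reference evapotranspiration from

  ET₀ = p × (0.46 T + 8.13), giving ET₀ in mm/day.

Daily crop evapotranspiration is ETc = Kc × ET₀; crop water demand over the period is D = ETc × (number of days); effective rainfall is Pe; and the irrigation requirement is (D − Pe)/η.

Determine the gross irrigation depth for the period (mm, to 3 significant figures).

ET₀ = 0.32 × (0.46 × 20.8 + 8.13) = 0.32 × 17.698 = 5.6634 mm/d
ETc = Kc × ET₀ = 1.20 × 5.6634 = 6.7961 mm/d
Crop demand D = ETc × 7 d = 6.7961 × 7 = 47.573 mm
Pe = 0.74 × 40.3 = 29.822 mm
D − Pe = 47.573 − 29.822 = 17.751 mm
Gross irrigation = 17.751 / 0.75 = 23.668 mm

23.7 mm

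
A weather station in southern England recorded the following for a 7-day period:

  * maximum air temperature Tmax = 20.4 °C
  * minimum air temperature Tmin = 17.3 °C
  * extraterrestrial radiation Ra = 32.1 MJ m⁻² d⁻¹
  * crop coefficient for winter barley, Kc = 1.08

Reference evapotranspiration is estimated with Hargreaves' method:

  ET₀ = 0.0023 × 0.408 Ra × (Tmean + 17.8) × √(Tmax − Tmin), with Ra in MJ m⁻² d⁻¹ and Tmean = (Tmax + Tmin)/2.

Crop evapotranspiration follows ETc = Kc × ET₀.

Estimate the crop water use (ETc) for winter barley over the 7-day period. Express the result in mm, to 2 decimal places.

14.70 mm

Tmean = (20.4 + 17.3)/2 = 18.85 °C
0.408 Ra = 0.408 × 32.1 = 13.0968 mm/d equivalent
ET₀ = 0.0023 × 13.0968 × (18.85 + 17.8) × √3.1 = 0.0023 × 13.0968 × 36.65 × 1.7607 = 1.9438 mm/d
ETc = Kc × ET₀ = 1.08 × 1.9438 = 2.0993 mm/d
Over 7 days: 2.0993 × 7 = 14.695 mm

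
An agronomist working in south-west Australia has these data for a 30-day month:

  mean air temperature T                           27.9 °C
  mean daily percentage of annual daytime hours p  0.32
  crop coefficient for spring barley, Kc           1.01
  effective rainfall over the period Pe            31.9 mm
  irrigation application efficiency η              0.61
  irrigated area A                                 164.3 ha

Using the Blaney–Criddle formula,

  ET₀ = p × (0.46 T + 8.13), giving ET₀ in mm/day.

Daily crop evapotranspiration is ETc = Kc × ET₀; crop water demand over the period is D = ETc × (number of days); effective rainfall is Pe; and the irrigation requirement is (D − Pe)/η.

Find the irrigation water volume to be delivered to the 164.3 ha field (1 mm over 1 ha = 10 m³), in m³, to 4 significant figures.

461600 m³

ET₀ = 0.32 × (0.46 × 27.9 + 8.13) = 0.32 × 20.964 = 6.7085 mm/d
ETc = Kc × ET₀ = 1.01 × 6.7085 = 6.7756 mm/d
Crop demand D = ETc × 30 d = 6.7756 × 30 = 203.268 mm
D − Pe = 203.268 − 31.9 = 171.368 mm
Gross irrigation = 171.368 / 0.61 = 280.931 mm
Volume = 280.931 mm × 164.3 ha × 10 = 461569.6 m³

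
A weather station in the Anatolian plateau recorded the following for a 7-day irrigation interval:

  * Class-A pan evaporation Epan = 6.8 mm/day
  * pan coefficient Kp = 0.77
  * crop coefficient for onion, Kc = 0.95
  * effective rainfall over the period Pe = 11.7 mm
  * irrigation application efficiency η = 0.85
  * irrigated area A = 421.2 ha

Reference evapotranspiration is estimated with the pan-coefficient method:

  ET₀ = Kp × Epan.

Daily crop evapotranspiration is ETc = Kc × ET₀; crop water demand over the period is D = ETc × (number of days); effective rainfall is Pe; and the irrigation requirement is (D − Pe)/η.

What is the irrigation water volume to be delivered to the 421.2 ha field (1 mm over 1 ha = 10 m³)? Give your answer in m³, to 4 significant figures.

ET₀ = 0.77 × 6.8 = 5.2360 mm/d
ETc = Kc × ET₀ = 0.95 × 5.2360 = 4.9742 mm/d
Crop demand D = ETc × 7 d = 4.9742 × 7 = 34.819 mm
D − Pe = 34.819 − 11.7 = 23.119 mm
Gross irrigation = 23.119 / 0.85 = 27.199 mm
Volume = 27.199 mm × 421.2 ha × 10 = 114562.2 m³

114600 m³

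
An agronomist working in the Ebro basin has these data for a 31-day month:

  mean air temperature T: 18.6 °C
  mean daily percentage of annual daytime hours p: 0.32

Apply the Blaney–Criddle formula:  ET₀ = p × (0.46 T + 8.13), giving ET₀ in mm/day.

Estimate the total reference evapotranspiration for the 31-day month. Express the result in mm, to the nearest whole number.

ET₀ = 0.32 × (0.46 × 18.6 + 8.13) = 0.32 × 16.686 = 5.3395 mm/d
Monthly total = 5.3395 × 31 = 165.525 mm

166 mm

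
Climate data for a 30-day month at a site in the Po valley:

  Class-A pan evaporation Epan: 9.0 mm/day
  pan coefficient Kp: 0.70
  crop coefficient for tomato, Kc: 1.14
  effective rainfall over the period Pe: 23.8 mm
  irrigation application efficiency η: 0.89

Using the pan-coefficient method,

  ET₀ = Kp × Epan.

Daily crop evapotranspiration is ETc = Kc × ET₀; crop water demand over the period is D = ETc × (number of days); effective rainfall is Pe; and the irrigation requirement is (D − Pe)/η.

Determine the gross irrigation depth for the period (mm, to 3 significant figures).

215 mm

ET₀ = 0.70 × 9.0 = 6.3000 mm/d
ETc = Kc × ET₀ = 1.14 × 6.3000 = 7.1820 mm/d
Crop demand D = ETc × 30 d = 7.1820 × 30 = 215.460 mm
D − Pe = 215.460 − 23.8 = 191.660 mm
Gross irrigation = 191.660 / 0.89 = 215.348 mm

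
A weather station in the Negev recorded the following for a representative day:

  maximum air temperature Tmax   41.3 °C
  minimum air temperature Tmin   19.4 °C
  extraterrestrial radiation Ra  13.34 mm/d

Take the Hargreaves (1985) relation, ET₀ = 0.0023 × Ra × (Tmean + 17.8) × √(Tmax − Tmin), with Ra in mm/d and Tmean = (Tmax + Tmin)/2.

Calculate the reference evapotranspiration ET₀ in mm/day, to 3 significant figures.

6.91 mm/day

Tmean = (41.3 + 19.4)/2 = 30.35 °C
ET₀ = 0.0023 × 13.34 × (30.35 + 17.8) × √21.9 = 0.0023 × 13.34 × 48.15 × 4.6797 = 6.9135 mm/d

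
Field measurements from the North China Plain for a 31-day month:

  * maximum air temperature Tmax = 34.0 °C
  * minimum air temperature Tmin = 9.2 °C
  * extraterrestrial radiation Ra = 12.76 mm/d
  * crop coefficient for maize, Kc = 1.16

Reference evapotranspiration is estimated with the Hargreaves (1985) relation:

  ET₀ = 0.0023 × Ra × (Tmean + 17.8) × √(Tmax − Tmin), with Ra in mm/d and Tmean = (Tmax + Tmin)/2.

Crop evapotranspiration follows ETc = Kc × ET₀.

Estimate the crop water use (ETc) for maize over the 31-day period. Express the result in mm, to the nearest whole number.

207 mm

Tmean = (34.0 + 9.2)/2 = 21.60 °C
ET₀ = 0.0023 × 12.76 × (21.60 + 17.8) × √24.8 = 0.0023 × 12.76 × 39.40 × 4.9800 = 5.7584 mm/d
ETc = Kc × ET₀ = 1.16 × 5.7584 = 6.6797 mm/d
Over 31 days: 6.6797 × 31 = 207.071 mm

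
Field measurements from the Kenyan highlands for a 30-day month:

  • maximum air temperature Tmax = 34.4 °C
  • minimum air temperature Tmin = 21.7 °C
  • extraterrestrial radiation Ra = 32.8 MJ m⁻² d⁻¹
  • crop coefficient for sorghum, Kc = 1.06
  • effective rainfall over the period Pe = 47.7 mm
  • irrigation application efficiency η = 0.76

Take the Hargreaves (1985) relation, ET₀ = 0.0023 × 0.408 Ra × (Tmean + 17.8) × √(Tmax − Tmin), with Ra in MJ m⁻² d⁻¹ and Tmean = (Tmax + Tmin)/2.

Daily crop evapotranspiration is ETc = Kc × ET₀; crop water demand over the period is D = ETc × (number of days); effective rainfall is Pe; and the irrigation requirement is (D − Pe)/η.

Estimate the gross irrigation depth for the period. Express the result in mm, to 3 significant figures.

Tmean = (34.4 + 21.7)/2 = 28.05 °C
0.408 Ra = 0.408 × 32.8 = 13.3824 mm/d equivalent
ET₀ = 0.0023 × 13.3824 × (28.05 + 17.8) × √12.7 = 0.0023 × 13.3824 × 45.85 × 3.5637 = 5.0292 mm/d
ETc = Kc × ET₀ = 1.06 × 5.0292 = 5.3310 mm/d
Crop demand D = ETc × 30 d = 5.3310 × 30 = 159.930 mm
D − Pe = 159.930 − 47.7 = 112.230 mm
Gross irrigation = 112.230 / 0.76 = 147.671 mm

148 mm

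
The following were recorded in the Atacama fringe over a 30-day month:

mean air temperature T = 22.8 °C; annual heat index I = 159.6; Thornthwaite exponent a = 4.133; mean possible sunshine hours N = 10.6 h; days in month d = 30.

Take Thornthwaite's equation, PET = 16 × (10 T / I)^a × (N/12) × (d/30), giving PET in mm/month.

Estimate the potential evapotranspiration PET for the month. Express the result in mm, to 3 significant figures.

10T/I = 10 × 22.8 / 159.6 = 1.4286
(10T/I)^a = 1.4286^4.133 = 4.3676
Uncorrected PET = 16 × 4.3676 = 69.882 mm
Correction = (N/12)(d/30) = (10.6/12)(30/30) = 0.8833
PET = 69.882 × 0.8833 = 61.727 mm/month

61.7 mm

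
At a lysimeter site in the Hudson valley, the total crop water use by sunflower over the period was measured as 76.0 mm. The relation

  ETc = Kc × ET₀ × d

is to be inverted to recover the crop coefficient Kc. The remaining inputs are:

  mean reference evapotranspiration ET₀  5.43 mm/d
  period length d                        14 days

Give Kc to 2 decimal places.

1.00

ETc = Kc × ET₀ × d  ⇒  Kc = ETc / (ET₀ × d)
Kc = 76.0 / (5.43 × 14) = 76.0 / 76.02 = 0.9997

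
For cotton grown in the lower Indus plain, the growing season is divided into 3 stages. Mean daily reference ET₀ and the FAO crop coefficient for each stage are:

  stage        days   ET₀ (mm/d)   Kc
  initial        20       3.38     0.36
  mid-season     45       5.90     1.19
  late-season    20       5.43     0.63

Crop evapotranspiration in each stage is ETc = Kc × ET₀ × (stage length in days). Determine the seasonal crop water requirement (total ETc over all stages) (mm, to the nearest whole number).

409 mm

initial: 0.36 × 3.38 × 20 = 24.34 mm
mid-season: 1.19 × 5.90 × 45 = 315.95 mm
late-season: 0.63 × 5.43 × 20 = 68.42 mm
Seasonal total = 408.71 mm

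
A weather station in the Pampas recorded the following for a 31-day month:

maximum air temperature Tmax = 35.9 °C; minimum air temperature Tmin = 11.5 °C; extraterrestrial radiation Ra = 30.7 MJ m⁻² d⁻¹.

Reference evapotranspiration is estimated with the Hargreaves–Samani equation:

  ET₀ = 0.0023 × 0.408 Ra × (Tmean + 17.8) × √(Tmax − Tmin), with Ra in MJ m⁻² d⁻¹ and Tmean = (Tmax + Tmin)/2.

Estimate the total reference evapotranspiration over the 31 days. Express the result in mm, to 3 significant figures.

Tmean = (35.9 + 11.5)/2 = 23.70 °C
0.408 Ra = 0.408 × 30.7 = 12.5256 mm/d equivalent
ET₀ = 0.0023 × 12.5256 × (23.70 + 17.8) × √24.4 = 0.0023 × 12.5256 × 41.50 × 4.9396 = 5.9056 mm/d
Over 31 days: 5.9056 × 31 = 183.074 mm

183 mm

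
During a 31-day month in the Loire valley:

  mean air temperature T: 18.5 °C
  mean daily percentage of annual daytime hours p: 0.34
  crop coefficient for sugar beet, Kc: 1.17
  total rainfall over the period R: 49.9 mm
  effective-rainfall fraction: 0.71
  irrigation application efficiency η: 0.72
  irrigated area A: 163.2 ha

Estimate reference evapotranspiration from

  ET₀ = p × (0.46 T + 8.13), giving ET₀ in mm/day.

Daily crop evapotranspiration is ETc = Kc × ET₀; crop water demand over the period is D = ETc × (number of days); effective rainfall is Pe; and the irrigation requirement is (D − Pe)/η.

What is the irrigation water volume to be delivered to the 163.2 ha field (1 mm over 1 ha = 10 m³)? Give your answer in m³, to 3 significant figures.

385000 m³

ET₀ = 0.34 × (0.46 × 18.5 + 8.13) = 0.34 × 16.640 = 5.6576 mm/d
ETc = Kc × ET₀ = 1.17 × 5.6576 = 6.6194 mm/d
Crop demand D = ETc × 31 d = 6.6194 × 31 = 205.201 mm
Pe = 0.71 × 49.9 = 35.429 mm
D − Pe = 205.201 − 35.429 = 169.772 mm
Gross irrigation = 169.772 / 0.72 = 235.794 mm
Volume = 235.794 mm × 163.2 ha × 10 = 384815.8 m³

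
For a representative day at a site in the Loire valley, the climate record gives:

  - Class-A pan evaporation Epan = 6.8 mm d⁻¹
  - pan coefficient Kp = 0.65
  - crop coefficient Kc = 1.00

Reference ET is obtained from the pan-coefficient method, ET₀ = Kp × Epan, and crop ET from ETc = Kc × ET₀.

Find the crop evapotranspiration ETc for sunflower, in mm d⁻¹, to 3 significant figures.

ET₀ = 0.65 × 6.8 = 4.4200 mm/d
ETc = Kc × ET₀ = 1.00 × 4.4200 = 4.4200 mm/d

4.42 mm d⁻¹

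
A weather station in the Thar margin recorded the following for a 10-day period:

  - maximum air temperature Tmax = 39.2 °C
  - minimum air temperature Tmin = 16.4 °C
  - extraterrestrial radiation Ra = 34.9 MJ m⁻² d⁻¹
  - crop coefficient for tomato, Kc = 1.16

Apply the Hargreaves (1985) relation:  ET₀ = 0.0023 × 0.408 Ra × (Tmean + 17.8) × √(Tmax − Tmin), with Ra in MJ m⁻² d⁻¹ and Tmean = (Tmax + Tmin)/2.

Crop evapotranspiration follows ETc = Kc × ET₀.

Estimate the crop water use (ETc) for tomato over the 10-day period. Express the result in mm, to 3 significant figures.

Tmean = (39.2 + 16.4)/2 = 27.80 °C
0.408 Ra = 0.408 × 34.9 = 14.2392 mm/d equivalent
ET₀ = 0.0023 × 14.2392 × (27.80 + 17.8) × √22.8 = 0.0023 × 14.2392 × 45.60 × 4.7749 = 7.1309 mm/d
ETc = Kc × ET₀ = 1.16 × 7.1309 = 8.2718 mm/d
Over 10 days: 8.2718 × 10 = 82.718 mm

82.7 mm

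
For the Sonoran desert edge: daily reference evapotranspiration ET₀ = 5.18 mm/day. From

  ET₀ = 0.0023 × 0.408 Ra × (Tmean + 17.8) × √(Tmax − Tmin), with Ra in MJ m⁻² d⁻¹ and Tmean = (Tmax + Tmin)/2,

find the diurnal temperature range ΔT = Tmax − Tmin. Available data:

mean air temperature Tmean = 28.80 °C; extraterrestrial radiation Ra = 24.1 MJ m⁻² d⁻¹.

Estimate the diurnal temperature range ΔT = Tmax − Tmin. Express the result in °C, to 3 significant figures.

√ΔT = ET₀ / [0.0023 × 0.408 × Ra × (Tmean+17.8)] = 5.18 / (0.0023 × 9.8328 × 46.60) = 4.9152
ΔT = 4.9152² = 24.159 °C

24.2 °C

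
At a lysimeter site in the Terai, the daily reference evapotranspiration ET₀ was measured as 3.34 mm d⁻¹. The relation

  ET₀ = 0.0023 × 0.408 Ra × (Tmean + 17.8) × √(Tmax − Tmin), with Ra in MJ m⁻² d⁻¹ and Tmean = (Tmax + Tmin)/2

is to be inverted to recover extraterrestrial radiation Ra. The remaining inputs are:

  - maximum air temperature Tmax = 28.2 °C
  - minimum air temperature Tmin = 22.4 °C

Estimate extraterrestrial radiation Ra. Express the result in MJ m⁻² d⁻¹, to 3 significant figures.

Tmean = (28.2+22.4)/2 = 25.30 °C; ΔT = 5.8
Ra = ET₀ / [0.0023 × 0.408 × (Tmean+17.8) × √ΔT]
   = 3.34 / (0.0023 × 0.408 × 43.10 × 2.4083) = 34.290 MJ m⁻² d⁻¹

34.3 MJ m⁻² d⁻¹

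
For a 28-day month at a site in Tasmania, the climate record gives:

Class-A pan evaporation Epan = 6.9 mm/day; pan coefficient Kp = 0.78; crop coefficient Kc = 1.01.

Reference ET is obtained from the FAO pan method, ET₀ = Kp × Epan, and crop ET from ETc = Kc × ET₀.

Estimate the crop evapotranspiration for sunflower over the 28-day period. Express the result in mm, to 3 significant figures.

152 mm

ET₀ = 0.78 × 6.9 = 5.3820 mm/d
ETc = Kc × ET₀ = 1.01 × 5.3820 = 5.4358 mm/d
Over 28 days: 5.4358 × 28 = 152.202 mm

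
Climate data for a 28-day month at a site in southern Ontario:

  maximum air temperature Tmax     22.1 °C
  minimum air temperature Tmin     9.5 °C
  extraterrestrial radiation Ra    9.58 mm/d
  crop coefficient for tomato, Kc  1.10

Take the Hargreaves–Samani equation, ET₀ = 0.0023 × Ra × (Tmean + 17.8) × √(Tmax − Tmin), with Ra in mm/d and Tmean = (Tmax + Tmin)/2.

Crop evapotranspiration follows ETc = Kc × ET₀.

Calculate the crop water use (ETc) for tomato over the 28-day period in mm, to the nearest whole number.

Tmean = (22.1 + 9.5)/2 = 15.80 °C
ET₀ = 0.0023 × 9.58 × (15.80 + 17.8) × √12.6 = 0.0023 × 9.58 × 33.60 × 3.5496 = 2.6279 mm/d
ETc = Kc × ET₀ = 1.10 × 2.6279 = 2.8907 mm/d
Over 28 days: 2.8907 × 28 = 80.940 mm

81 mm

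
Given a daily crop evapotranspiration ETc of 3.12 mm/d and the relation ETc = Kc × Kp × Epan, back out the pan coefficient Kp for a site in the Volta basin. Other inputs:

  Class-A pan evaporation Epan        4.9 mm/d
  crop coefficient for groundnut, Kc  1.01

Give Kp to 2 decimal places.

0.63

ETc = Kc × Kp × Epan  ⇒  Kp = ETc / (Kc × Epan)
Kp = 3.12 / (1.01 × 4.9) = 3.12 / 4.949 = 0.6304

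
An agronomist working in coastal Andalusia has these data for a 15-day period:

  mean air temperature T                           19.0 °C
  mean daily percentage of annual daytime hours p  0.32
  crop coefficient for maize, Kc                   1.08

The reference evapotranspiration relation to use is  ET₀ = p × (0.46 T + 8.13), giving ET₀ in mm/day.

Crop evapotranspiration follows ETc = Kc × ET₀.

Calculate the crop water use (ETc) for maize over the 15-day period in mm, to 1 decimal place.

ET₀ = 0.32 × (0.46 × 19.0 + 8.13) = 0.32 × 16.870 = 5.3984 mm/d
ETc = Kc × ET₀ = 1.08 × 5.3984 = 5.8303 mm/d
Over 15 days: 5.8303 × 15 = 87.455 mm

87.5 mm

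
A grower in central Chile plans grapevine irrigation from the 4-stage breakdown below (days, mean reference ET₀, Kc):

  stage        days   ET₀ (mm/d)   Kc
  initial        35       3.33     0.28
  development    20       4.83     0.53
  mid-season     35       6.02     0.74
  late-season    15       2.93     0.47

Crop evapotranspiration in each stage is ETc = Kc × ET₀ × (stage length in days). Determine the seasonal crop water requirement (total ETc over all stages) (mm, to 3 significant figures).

260 mm

initial: 0.28 × 3.33 × 35 = 32.63 mm
development: 0.53 × 4.83 × 20 = 51.20 mm
mid-season: 0.74 × 6.02 × 35 = 155.92 mm
late-season: 0.47 × 2.93 × 15 = 20.66 mm
Seasonal total = 260.41 mm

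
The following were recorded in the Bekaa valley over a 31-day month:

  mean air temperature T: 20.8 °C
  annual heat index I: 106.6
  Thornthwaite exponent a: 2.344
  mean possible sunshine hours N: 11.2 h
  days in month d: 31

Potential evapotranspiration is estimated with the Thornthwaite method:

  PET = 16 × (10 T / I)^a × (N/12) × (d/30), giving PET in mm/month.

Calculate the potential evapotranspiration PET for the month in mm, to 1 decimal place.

73.9 mm

10T/I = 10 × 20.8 / 106.6 = 1.9512
(10T/I)^a = 1.9512^2.344 = 4.7915
Uncorrected PET = 16 × 4.7915 = 76.664 mm
Correction = (N/12)(d/30) = (11.2/12)(31/30) = 0.9644
PET = 76.664 × 0.9644 = 73.935 mm/month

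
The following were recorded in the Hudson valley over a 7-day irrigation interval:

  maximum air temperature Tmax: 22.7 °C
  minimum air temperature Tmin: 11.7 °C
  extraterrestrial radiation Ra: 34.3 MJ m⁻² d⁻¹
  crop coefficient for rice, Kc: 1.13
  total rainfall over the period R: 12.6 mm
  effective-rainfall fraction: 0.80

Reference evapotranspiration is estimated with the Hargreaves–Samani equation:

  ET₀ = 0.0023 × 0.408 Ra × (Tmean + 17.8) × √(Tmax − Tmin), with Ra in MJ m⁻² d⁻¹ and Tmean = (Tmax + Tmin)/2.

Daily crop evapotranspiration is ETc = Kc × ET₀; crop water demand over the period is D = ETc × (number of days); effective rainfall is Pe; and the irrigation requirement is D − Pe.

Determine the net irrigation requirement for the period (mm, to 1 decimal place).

Tmean = (22.7 + 11.7)/2 = 17.20 °C
0.408 Ra = 0.408 × 34.3 = 13.9944 mm/d equivalent
ET₀ = 0.0023 × 13.9944 × (17.20 + 17.8) × √11.0 = 0.0023 × 13.9944 × 35.00 × 3.3166 = 3.7363 mm/d
ETc = Kc × ET₀ = 1.13 × 3.7363 = 4.2220 mm/d
Crop demand D = ETc × 7 d = 4.2220 × 7 = 29.554 mm
Pe = 0.80 × 12.6 = 10.080 mm
D − Pe = 29.554 − 10.080 = 19.474 mm

19.5 mm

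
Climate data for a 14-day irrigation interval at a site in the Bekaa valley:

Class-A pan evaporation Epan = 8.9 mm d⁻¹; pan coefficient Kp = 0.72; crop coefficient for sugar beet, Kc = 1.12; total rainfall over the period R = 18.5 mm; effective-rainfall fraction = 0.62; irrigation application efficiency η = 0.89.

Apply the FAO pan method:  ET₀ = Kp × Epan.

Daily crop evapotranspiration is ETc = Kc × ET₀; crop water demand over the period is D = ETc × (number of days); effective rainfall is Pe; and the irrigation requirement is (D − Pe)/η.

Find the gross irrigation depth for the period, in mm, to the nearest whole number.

100 mm

ET₀ = 0.72 × 8.9 = 6.4080 mm/d
ETc = Kc × ET₀ = 1.12 × 6.4080 = 7.1770 mm/d
Crop demand D = ETc × 14 d = 7.1770 × 14 = 100.478 mm
Pe = 0.62 × 18.5 = 11.470 mm
D − Pe = 100.478 − 11.470 = 89.008 mm
Gross irrigation = 89.008 / 0.89 = 100.009 mm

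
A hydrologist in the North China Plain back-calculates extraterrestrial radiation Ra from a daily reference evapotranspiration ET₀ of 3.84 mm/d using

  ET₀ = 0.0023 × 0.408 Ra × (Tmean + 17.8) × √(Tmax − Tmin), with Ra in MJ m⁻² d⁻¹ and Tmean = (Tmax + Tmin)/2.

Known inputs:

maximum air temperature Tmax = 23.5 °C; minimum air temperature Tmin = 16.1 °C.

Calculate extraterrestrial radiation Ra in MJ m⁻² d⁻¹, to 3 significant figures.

40.0 MJ m⁻² d⁻¹

Tmean = (23.5+16.1)/2 = 19.80 °C; ΔT = 7.4
Ra = ET₀ / [0.0023 × 0.408 × (Tmean+17.8) × √ΔT]
   = 3.84 / (0.0023 × 0.408 × 37.60 × 2.7203) = 40.007 MJ m⁻² d⁻¹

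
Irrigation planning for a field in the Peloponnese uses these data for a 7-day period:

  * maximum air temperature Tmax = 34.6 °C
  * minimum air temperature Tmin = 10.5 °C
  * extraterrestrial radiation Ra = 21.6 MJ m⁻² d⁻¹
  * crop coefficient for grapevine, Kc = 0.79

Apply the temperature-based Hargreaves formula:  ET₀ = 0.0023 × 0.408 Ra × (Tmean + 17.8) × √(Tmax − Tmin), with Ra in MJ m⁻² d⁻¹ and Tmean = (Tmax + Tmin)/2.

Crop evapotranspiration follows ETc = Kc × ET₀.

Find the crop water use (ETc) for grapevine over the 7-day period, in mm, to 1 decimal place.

Tmean = (34.6 + 10.5)/2 = 22.55 °C
0.408 Ra = 0.408 × 21.6 = 8.8128 mm/d equivalent
ET₀ = 0.0023 × 8.8128 × (22.55 + 17.8) × √24.1 = 0.0023 × 8.8128 × 40.35 × 4.9092 = 4.0151 mm/d
ETc = Kc × ET₀ = 0.79 × 4.0151 = 3.1719 mm/d
Over 7 days: 3.1719 × 7 = 22.203 mm

22.2 mm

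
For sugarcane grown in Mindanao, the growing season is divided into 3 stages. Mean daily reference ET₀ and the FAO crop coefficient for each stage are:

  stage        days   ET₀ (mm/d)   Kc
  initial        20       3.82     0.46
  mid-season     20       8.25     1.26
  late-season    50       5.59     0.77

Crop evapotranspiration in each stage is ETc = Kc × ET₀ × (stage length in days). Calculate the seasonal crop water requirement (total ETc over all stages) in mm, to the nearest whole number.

initial: 0.46 × 3.82 × 20 = 35.14 mm
mid-season: 1.26 × 8.25 × 20 = 207.90 mm
late-season: 0.77 × 5.59 × 50 = 215.22 mm
Seasonal total = 458.26 mm

458 mm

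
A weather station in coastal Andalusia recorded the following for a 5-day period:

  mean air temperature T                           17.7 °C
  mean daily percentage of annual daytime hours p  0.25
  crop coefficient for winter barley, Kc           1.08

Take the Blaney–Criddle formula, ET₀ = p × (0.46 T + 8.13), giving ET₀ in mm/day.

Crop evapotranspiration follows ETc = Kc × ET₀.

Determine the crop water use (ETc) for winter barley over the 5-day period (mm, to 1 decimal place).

ET₀ = 0.25 × (0.46 × 17.7 + 8.13) = 0.25 × 16.272 = 4.0680 mm/d
ETc = Kc × ET₀ = 1.08 × 4.0680 = 4.3934 mm/d
Over 5 days: 4.3934 × 5 = 21.967 mm

22.0 mm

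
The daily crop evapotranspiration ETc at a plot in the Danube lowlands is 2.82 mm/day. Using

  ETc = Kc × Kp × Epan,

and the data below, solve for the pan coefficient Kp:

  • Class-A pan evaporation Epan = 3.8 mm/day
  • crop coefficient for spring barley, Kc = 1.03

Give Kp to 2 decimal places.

ETc = Kc × Kp × Epan  ⇒  Kp = ETc / (Kc × Epan)
Kp = 2.82 / (1.03 × 3.8) = 2.82 / 3.914 = 0.7205

0.72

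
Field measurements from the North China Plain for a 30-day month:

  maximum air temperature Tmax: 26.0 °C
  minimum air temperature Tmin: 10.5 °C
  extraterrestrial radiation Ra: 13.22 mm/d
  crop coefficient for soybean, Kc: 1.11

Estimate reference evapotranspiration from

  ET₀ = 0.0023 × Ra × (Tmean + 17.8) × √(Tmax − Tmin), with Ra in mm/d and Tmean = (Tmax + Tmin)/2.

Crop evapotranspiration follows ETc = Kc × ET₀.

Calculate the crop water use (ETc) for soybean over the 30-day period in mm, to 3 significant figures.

144 mm

Tmean = (26.0 + 10.5)/2 = 18.25 °C
ET₀ = 0.0023 × 13.22 × (18.25 + 17.8) × √15.5 = 0.0023 × 13.22 × 36.05 × 3.9370 = 4.3155 mm/d
ETc = Kc × ET₀ = 1.11 × 4.3155 = 4.7902 mm/d
Over 30 days: 4.7902 × 30 = 143.706 mm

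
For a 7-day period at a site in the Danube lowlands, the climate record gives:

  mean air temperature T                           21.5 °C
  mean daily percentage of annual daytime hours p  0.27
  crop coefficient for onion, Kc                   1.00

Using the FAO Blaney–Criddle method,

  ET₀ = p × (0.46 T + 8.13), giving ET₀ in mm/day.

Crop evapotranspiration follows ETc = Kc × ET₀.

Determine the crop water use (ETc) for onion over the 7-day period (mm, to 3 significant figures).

ET₀ = 0.27 × (0.46 × 21.5 + 8.13) = 0.27 × 18.020 = 4.8654 mm/d
ETc = Kc × ET₀ = 1.00 × 4.8654 = 4.8654 mm/d
Over 7 days: 4.8654 × 7 = 34.058 mm

34.1 mm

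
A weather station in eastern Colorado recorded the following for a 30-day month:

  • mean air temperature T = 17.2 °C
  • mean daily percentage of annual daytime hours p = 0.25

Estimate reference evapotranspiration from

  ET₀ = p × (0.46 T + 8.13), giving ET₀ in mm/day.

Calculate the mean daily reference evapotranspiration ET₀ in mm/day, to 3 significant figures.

4.01 mm/day

ET₀ = 0.25 × (0.46 × 17.2 + 8.13) = 0.25 × 16.042 = 4.0105 mm/d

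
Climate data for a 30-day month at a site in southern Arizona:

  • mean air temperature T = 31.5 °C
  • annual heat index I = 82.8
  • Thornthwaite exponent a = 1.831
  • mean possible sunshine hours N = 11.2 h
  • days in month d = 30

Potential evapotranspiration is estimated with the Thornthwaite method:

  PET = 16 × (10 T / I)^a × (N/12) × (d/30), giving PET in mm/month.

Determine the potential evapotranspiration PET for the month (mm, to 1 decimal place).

10T/I = 10 × 31.5 / 82.8 = 3.8043
(10T/I)^a = 3.8043^1.831 = 11.5474
Uncorrected PET = 16 × 11.5474 = 184.758 mm
Correction = (N/12)(d/30) = (11.2/12)(30/30) = 0.9333
PET = 184.758 × 0.9333 = 172.435 mm/month

172.4 mm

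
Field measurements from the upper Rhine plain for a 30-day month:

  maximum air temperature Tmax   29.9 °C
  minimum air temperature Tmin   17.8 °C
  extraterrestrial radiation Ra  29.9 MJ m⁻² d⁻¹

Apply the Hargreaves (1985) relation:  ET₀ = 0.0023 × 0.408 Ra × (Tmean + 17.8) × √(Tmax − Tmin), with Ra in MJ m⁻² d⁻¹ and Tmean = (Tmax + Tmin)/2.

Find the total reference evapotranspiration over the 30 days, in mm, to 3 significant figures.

Tmean = (29.9 + 17.8)/2 = 23.85 °C
0.408 Ra = 0.408 × 29.9 = 12.1992 mm/d equivalent
ET₀ = 0.0023 × 12.1992 × (23.85 + 17.8) × √12.1 = 0.0023 × 12.1992 × 41.65 × 3.4785 = 4.0651 mm/d
Over 30 days: 4.0651 × 30 = 121.953 mm

122 mm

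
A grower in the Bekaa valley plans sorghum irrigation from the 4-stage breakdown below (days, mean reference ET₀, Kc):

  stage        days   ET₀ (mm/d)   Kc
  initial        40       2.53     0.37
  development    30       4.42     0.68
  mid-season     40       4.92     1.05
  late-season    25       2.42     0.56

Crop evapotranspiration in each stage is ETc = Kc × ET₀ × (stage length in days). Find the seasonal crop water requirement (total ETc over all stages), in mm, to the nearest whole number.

initial: 0.37 × 2.53 × 40 = 37.44 mm
development: 0.68 × 4.42 × 30 = 90.17 mm
mid-season: 1.05 × 4.92 × 40 = 206.64 mm
late-season: 0.56 × 2.42 × 25 = 33.88 mm
Seasonal total = 368.13 mm

368 mm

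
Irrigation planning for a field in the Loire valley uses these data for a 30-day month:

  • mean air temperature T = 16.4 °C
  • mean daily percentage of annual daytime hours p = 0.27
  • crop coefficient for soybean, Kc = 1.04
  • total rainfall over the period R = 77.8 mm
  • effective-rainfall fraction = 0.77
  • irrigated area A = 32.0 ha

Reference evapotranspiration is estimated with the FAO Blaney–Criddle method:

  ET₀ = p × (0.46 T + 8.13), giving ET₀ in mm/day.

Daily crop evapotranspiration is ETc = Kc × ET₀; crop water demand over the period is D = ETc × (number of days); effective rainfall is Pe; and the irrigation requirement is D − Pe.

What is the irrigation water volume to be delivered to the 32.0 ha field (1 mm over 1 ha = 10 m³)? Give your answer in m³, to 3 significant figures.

23100 m³

ET₀ = 0.27 × (0.46 × 16.4 + 8.13) = 0.27 × 15.674 = 4.2320 mm/d
ETc = Kc × ET₀ = 1.04 × 4.2320 = 4.4013 mm/d
Crop demand D = ETc × 30 d = 4.4013 × 30 = 132.039 mm
Pe = 0.77 × 77.8 = 59.906 mm
D − Pe = 132.039 − 59.906 = 72.133 mm
Volume = 72.133 mm × 32.0 ha × 10 = 23082.6 m³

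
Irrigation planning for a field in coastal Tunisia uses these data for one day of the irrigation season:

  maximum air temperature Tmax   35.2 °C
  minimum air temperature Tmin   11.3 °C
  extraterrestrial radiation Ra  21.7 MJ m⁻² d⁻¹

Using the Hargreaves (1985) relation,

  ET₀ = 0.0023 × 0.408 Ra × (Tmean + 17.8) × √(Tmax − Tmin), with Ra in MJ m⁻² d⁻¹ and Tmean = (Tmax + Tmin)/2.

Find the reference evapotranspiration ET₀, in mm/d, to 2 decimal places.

4.09 mm/d

Tmean = (35.2 + 11.3)/2 = 23.25 °C
0.408 Ra = 0.408 × 21.7 = 8.8536 mm/d equivalent
ET₀ = 0.0023 × 8.8536 × (23.25 + 17.8) × √23.9 = 0.0023 × 8.8536 × 41.05 × 4.8888 = 4.0866 mm/d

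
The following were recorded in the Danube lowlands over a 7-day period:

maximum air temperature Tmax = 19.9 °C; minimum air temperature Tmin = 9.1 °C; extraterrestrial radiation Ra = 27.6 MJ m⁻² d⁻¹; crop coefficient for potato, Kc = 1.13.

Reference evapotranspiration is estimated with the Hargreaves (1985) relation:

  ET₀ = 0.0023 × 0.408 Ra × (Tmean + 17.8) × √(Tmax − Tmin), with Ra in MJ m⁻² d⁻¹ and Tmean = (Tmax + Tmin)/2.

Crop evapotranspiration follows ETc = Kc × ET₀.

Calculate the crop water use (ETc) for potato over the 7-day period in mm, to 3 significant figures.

Tmean = (19.9 + 9.1)/2 = 14.50 °C
0.408 Ra = 0.408 × 27.6 = 11.2608 mm/d equivalent
ET₀ = 0.0023 × 11.2608 × (14.50 + 17.8) × √10.8 = 0.0023 × 11.2608 × 32.30 × 3.2863 = 2.7492 mm/d
ETc = Kc × ET₀ = 1.13 × 2.7492 = 3.1066 mm/d
Over 7 days: 3.1066 × 7 = 21.746 mm

21.7 mm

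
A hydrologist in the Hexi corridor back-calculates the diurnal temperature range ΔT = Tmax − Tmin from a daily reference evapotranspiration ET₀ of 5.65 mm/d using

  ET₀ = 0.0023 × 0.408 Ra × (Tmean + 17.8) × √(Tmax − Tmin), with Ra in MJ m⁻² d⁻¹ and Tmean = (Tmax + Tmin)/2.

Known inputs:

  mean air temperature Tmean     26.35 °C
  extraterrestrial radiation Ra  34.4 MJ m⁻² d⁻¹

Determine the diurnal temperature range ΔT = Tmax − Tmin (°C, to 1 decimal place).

√ΔT = ET₀ / [0.0023 × 0.408 × Ra × (Tmean+17.8)] = 5.65 / (0.0023 × 14.0352 × 44.15) = 3.9643
ΔT = 3.9643² = 15.716 °C

15.7 °C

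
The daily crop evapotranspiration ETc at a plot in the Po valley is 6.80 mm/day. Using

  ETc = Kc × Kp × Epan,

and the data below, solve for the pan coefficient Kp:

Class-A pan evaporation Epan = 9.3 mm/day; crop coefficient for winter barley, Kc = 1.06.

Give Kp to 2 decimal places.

0.69

ETc = Kc × Kp × Epan  ⇒  Kp = ETc / (Kc × Epan)
Kp = 6.80 / (1.06 × 9.3) = 6.80 / 9.858 = 0.6898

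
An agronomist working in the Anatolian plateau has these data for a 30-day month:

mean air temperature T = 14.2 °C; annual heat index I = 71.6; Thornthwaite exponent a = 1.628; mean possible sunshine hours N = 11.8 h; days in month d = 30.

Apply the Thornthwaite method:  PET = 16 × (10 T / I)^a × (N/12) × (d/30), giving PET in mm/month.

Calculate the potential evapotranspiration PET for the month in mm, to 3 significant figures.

10T/I = 10 × 14.2 / 71.6 = 1.9832
(10T/I)^a = 1.9832^1.628 = 3.0487
Uncorrected PET = 16 × 3.0487 = 48.779 mm
Correction = (N/12)(d/30) = (11.8/12)(30/30) = 0.9833
PET = 48.779 × 0.9833 = 47.964 mm/month

48.0 mm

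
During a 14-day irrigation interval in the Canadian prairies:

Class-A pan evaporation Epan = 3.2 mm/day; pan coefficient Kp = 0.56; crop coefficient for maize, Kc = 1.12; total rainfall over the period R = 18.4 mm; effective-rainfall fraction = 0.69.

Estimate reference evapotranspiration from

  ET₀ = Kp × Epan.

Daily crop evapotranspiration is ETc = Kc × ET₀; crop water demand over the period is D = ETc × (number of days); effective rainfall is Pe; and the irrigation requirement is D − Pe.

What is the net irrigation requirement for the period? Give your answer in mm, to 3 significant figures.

15.4 mm

ET₀ = 0.56 × 3.2 = 1.7920 mm/d
ETc = Kc × ET₀ = 1.12 × 1.7920 = 2.0070 mm/d
Crop demand D = ETc × 14 d = 2.0070 × 14 = 28.098 mm
Pe = 0.69 × 18.4 = 12.696 mm
D − Pe = 28.098 − 12.696 = 15.402 mm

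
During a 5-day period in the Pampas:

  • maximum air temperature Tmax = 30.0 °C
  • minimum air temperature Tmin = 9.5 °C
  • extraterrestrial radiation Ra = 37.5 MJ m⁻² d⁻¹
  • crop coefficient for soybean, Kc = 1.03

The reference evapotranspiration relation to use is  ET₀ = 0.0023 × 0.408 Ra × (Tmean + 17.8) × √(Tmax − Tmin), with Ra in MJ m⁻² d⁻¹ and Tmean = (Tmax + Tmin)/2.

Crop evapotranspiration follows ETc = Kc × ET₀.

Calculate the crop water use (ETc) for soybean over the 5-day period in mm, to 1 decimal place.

Tmean = (30.0 + 9.5)/2 = 19.75 °C
0.408 Ra = 0.408 × 37.5 = 15.3000 mm/d equivalent
ET₀ = 0.0023 × 15.3000 × (19.75 + 17.8) × √20.5 = 0.0023 × 15.3000 × 37.55 × 4.5277 = 5.9828 mm/d
ETc = Kc × ET₀ = 1.03 × 5.9828 = 6.1623 mm/d
Over 5 days: 6.1623 × 5 = 30.812 mm

30.8 mm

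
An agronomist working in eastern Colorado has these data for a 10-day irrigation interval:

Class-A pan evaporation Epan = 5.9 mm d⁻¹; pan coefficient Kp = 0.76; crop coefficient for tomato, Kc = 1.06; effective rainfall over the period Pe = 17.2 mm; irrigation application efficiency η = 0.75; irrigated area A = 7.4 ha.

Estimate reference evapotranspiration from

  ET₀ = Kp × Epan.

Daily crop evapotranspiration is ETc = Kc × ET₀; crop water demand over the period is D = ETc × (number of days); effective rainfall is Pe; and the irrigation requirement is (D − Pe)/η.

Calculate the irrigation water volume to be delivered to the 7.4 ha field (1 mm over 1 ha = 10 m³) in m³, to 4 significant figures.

ET₀ = 0.76 × 5.9 = 4.4840 mm/d
ETc = Kc × ET₀ = 1.06 × 4.4840 = 4.7530 mm/d
Crop demand D = ETc × 10 d = 4.7530 × 10 = 47.530 mm
D − Pe = 47.530 − 17.2 = 30.330 mm
Gross irrigation = 30.330 / 0.75 = 40.440 mm
Volume = 40.440 mm × 7.4 ha × 10 = 2992.6 m³

2993 m³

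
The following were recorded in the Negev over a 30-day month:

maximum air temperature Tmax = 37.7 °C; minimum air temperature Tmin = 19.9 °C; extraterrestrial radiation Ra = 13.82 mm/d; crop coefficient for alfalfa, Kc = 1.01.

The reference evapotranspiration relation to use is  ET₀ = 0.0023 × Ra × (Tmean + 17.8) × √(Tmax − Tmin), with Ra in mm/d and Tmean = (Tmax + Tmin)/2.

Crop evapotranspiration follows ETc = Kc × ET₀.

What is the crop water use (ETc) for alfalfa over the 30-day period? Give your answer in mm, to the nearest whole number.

Tmean = (37.7 + 19.9)/2 = 28.80 °C
ET₀ = 0.0023 × 13.82 × (28.80 + 17.8) × √17.8 = 0.0023 × 13.82 × 46.60 × 4.2190 = 6.2493 mm/d
ETc = Kc × ET₀ = 1.01 × 6.2493 = 6.3118 mm/d
Over 30 days: 6.3118 × 30 = 189.354 mm

189 mm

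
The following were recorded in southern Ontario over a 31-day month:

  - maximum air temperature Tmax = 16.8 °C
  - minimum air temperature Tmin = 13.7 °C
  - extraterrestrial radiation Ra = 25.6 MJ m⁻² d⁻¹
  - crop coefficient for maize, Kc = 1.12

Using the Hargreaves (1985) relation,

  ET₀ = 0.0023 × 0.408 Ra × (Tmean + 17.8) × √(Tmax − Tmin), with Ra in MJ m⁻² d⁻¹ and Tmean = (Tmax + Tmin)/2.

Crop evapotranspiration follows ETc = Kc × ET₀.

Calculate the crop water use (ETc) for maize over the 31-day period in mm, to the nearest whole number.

49 mm

Tmean = (16.8 + 13.7)/2 = 15.25 °C
0.408 Ra = 0.408 × 25.6 = 10.4448 mm/d equivalent
ET₀ = 0.0023 × 10.4448 × (15.25 + 17.8) × √3.1 = 0.0023 × 10.4448 × 33.05 × 1.7607 = 1.3979 mm/d
ETc = Kc × ET₀ = 1.12 × 1.3979 = 1.5656 mm/d
Over 31 days: 1.5656 × 31 = 48.534 mm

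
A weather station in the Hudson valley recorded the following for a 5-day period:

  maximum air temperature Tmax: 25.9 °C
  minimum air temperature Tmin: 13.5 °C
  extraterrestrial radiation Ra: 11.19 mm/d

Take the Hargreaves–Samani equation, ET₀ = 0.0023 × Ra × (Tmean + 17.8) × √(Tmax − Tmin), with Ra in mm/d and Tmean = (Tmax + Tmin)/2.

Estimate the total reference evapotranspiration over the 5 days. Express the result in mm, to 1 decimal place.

Tmean = (25.9 + 13.5)/2 = 19.70 °C
ET₀ = 0.0023 × 11.19 × (19.70 + 17.8) × √12.4 = 0.0023 × 11.19 × 37.50 × 3.5214 = 3.3986 mm/d
Over 5 days: 3.3986 × 5 = 16.993 mm

17.0 mm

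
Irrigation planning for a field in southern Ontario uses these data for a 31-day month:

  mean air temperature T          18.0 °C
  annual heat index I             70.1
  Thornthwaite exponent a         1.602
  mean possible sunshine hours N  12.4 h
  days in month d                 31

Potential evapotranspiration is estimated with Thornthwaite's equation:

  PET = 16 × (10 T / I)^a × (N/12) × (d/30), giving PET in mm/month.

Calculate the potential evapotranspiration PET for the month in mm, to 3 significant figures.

10T/I = 10 × 18.0 / 70.1 = 2.5678
(10T/I)^a = 2.5678^1.602 = 4.5302
Uncorrected PET = 16 × 4.5302 = 72.483 mm
Correction = (N/12)(d/30) = (12.4/12)(31/30) = 1.0678
PET = 72.483 × 1.0678 = 77.397 mm/month

77.4 mm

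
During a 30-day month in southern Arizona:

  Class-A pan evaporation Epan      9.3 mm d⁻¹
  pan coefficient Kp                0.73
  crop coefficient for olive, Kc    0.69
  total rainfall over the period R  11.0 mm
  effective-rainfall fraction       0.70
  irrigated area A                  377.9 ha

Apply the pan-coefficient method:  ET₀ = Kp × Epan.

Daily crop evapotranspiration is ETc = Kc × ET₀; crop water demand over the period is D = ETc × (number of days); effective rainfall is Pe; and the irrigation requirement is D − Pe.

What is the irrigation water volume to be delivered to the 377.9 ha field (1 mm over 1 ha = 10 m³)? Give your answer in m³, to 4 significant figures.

ET₀ = 0.73 × 9.3 = 6.7890 mm/d
ETc = Kc × ET₀ = 0.69 × 6.7890 = 4.6844 mm/d
Crop demand D = ETc × 30 d = 4.6844 × 30 = 140.532 mm
Pe = 0.70 × 11.0 = 7.700 mm
D − Pe = 140.532 − 7.700 = 132.832 mm
Volume = 132.832 mm × 377.9 ha × 10 = 501972.1 m³

502000 m³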